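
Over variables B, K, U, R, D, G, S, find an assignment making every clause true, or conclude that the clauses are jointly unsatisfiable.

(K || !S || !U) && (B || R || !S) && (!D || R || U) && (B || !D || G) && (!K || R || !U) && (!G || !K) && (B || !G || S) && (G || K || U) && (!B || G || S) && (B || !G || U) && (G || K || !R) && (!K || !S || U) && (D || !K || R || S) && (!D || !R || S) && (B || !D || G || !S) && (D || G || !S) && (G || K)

B = True, K = False, U = True, R = False, D = True, G = True, S = False

Set B = True.
Set K = False.
  then (G || K) forces G = True.
Set U = True.
  then (K || !S || !U) forces S = False.
Set R = False.
Set D = True.
All clauses satisfied.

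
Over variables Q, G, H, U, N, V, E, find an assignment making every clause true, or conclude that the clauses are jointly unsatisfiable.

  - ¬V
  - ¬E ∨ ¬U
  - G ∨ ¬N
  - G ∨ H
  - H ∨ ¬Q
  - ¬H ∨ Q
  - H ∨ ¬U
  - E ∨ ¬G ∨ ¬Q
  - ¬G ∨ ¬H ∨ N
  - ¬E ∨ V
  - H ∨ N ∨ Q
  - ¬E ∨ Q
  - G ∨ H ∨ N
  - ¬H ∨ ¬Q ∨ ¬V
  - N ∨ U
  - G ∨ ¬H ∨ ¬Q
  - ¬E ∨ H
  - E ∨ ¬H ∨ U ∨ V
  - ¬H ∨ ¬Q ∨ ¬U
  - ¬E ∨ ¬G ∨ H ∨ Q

Q=F, G=T, H=F, U=F, N=T, V=F, E=F

Unit clause (¬V) forces V = False.
In (¬E ∨ V) only ¬E is left, so E = False.
Try Q = True:
  (H ∨ ¬Q) forces H = True.
  (E ∨ ¬G ∨ ¬Q) forces G = False.
  clause (G ∨ ¬H ∨ ¬Q) is falsified — backtrack.
So Q = False.
  then (¬H ∨ Q) forces H = False.
  then (H ∨ ¬U) forces U = False.
  then (H ∨ N ∨ Q) forces N = True.
  then (G ∨ ¬N) forces G = True.
All clauses satisfied.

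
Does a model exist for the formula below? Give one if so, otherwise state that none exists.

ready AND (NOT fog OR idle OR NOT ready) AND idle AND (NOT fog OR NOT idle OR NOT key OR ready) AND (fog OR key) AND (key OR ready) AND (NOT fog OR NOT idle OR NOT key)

idle = True, ready = True, fog = True, key = False

Unit clause (ready) forces ready = True.
Unit clause (idle) forces idle = True.
Set fog = True.
  then (NOT fog OR NOT idle OR NOT key) forces key = False.
All clauses satisfied.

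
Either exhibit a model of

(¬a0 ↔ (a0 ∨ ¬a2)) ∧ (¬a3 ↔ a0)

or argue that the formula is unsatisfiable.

a0=F, a2=F, a3=T

  ¬a0 ↔ (a0 ∨ ¬a2) = True
    ¬a0 = True
    a0 ∨ ¬a2 = True
      ¬a2 = True
  ¬a3 ↔ a0 = True
    ¬a3 = False
Both conjuncts True, so the formula holds.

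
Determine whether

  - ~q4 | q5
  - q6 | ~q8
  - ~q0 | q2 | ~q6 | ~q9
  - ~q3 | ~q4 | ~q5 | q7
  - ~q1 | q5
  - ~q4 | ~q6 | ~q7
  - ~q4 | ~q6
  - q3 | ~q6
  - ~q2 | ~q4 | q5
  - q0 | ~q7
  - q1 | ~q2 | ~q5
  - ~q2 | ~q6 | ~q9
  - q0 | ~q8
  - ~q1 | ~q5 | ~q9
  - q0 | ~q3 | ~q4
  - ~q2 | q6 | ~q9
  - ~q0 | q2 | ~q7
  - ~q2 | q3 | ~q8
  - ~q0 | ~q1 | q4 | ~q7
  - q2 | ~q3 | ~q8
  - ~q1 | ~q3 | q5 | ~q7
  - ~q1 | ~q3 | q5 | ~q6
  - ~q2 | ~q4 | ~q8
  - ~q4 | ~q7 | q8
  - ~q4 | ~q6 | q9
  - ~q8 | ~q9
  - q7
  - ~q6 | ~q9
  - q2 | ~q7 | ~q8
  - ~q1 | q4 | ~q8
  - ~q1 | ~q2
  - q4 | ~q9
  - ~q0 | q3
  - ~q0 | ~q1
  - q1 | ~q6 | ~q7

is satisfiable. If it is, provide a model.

q0 = True, q1 = False, q2 = True, q3 = True, q4 = False, q5 = False, q6 = False, q7 = True, q8 = False, q9 = False

Unit clause (q7) forces q7 = True.
In (q0 | ~q7) only q0 is left, so q0 = True.
In (~q0 | q2 | ~q7) only q2 is left, so q2 = True.
In (~q1 | ~q2) only ~q1 is left, so q1 = False.
In (~q0 | q3) only q3 is left, so q3 = True.
In (q1 | ~q6 | ~q7) only ~q6 is left, so q6 = False.
In (q6 | ~q8) only ~q8 is left, so q8 = False.
In (q1 | ~q2 | ~q5) only ~q5 is left, so q5 = False.
In (~q2 | q6 | ~q9) only ~q9 is left, so q9 = False.
In (~q4 | ~q7 | q8) only ~q4 is left, so q4 = False.
All clauses satisfied.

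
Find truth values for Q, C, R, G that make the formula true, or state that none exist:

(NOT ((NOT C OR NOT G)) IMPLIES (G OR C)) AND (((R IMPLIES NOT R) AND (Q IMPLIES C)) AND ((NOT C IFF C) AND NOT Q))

The formula is unsatisfiable.

The conjunct NOT C IFF C is unsatisfiable on its own:
  C=F: evaluates to False.
  C=T: evaluates to False.
So the whole conjunction is unsatisfiable.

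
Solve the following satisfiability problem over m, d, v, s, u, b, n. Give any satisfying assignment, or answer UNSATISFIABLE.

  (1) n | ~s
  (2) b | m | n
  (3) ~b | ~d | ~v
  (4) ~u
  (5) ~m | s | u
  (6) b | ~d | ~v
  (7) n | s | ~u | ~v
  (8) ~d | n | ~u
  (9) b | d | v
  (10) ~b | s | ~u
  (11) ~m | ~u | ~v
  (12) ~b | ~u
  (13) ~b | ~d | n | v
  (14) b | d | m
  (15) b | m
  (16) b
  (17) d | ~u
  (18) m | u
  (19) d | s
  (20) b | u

m = True; d = True; v = False; s = True; u = False; b = True; n = True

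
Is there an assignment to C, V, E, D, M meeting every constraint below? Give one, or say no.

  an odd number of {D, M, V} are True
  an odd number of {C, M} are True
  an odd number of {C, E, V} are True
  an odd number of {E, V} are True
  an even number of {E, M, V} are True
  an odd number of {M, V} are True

C: False; V: False; E: True; D: False; M: True

{D, M, V}: 1 true → odd ✓
{C, M}: 1 true → odd ✓
{C, E, V}: 1 true → odd ✓
{E, V}: 1 true → odd ✓
{E, M, V}: 2 true → even ✓
{M, V}: 1 true → odd ✓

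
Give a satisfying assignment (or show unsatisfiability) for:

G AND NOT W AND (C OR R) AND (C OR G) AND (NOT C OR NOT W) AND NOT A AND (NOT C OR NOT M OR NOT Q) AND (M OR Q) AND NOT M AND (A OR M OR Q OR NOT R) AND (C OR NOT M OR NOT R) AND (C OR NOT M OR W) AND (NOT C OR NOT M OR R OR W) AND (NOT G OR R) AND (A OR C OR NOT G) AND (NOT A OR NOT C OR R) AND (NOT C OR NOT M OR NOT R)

Unit clause (G) forces G = True.
Unit clause (NOT W) forces W = False.
Unit clause (NOT A) forces A = False.
Unit clause (NOT M) forces M = False.
In (NOT G OR R) only R is left, so R = True.
In (A OR C OR NOT G) only C is left, so C = True.
In (M OR Q) only Q is left, so Q = True.
All clauses satisfied.

R = True, A = False, M = False, Q = True, W = False, G = True, C = True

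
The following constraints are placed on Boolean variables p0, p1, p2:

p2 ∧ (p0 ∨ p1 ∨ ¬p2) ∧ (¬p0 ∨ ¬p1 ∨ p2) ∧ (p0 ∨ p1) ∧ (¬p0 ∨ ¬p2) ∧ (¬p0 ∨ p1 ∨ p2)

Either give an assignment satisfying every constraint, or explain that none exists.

Unit clause (p2) forces p2 = True.
In (¬p0 ∨ ¬p2) only ¬p0 is left, so p0 = False.
In (p0 ∨ p1 ∨ ¬p2) only p1 is left, so p1 = True.
Check each clause:
  (p2): p2 holds.
  (p0 ∨ p1 ∨ ¬p2): p1 holds.
  (¬p0 ∨ ¬p1 ∨ p2): ¬p0 holds.
  (p0 ∨ p1): p1 holds.
  (¬p0 ∨ ¬p2): ¬p0 holds.
  (¬p0 ∨ p1 ∨ p2): ¬p0 holds.
All clauses satisfied.

p0 = False; p1 = True; p2 = True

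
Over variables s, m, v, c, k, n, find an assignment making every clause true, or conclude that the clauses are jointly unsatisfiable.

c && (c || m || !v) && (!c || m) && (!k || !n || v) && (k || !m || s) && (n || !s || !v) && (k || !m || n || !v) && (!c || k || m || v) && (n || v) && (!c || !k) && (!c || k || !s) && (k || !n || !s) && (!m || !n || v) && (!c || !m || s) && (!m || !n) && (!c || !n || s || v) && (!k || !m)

Case c = True:
  (!c || m) forces m = True.
  (!c || !k) forces k = False.
  (k || !m || s) forces s = True.
  Clause (!c || k || !s) is falsified — contradiction.
Case c = False:
  Clause (c) is falsified — contradiction.
Both cases fail, so the formula is unsatisfiable.

Unsatisfiable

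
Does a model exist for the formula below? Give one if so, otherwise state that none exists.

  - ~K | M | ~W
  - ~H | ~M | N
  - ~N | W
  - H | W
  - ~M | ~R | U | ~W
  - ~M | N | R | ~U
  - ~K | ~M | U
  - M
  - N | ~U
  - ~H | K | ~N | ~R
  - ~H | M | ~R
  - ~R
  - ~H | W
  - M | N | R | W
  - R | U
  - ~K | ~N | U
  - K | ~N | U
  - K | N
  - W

Unit clause (M) forces M = True.
Unit clause (~R) forces R = False.
In (R | U) only U is left, so U = True.
Unit clause (W) forces W = True.
In (~M | N | R | ~U) only N is left, so N = True.
Set K = False.
Set H = False.
All clauses satisfied.

M: True; K: False; H: False; N: True; R: False; W: True; U: True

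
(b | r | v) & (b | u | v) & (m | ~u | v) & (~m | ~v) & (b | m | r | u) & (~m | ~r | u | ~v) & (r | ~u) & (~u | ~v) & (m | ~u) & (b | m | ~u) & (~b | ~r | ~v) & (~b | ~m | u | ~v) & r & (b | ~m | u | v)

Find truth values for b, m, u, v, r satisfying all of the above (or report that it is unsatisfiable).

b = True, m = True, u = True, v = False, r = True

Unit clause (r) forces r = True.
Set b = True.
  then (~b | ~r | ~v) forces v = False.
Set m = True.
Set u = True.
All clauses satisfied.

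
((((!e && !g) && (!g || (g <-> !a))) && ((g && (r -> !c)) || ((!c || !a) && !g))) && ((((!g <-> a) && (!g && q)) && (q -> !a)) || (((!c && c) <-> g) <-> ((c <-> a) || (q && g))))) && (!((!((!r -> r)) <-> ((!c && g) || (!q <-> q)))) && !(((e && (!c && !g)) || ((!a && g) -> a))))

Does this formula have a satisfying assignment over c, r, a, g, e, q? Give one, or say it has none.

Unsatisfiable

Case g = True: the conjunct !g is False.
Case g = False: the conjunct !(((e && (!c && !g)) || ((!a && g) -> a))) becomes !(((e && !c) || True)) = False.
Both cases fail — unsatisfiable.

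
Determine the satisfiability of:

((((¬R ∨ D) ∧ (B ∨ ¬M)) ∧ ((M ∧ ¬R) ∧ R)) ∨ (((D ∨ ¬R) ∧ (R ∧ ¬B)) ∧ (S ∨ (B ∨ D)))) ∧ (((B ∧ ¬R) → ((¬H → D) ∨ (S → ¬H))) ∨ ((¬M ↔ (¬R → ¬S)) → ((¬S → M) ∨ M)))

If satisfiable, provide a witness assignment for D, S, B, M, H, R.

D: True, S: False, B: False, M: False, H: False, R: True

  (((¬R ∨ D) ∧ (B ∨ ¬M)) ∧ ((M ∧ ¬R) ∧ R)) ∨ (((D ∨ ¬R) ∧ (R ∧ ¬B)) ∧ (S ∨ (B ∨ D))) = True
    ((¬R ∨ D) ∧ (B ∨ ¬M)) ∧ ((M ∧ ¬R) ∧ R) = False
      (¬R ∨ D) ∧ (B ∨ ¬M) = True
        ¬R ∨ D = True
          ¬R = False
        B ∨ ¬M = True
          ¬M = True
      (M ∧ ¬R) ∧ R = False
        M ∧ ¬R = False
          ¬R = False
    ((D ∨ ¬R) ∧ (R ∧ ¬B)) ∧ (S ∨ (B ∨ D)) = True
      (D ∨ ¬R) ∧ (R ∧ ¬B) = True
        D ∨ ¬R = True
          ¬R = False
        R ∧ ¬B = True
          ¬B = True
      S ∨ (B ∨ D) = True
        B ∨ D = True
  ((B ∧ ¬R) → ((¬H → D) ∨ (S → ¬H))) ∨ ((¬M ↔ (¬R → ¬S)) → ((¬S → M) ∨ M)) = True
    (B ∧ ¬R) → ((¬H → D) ∨ (S → ¬H)) = True
      B ∧ ¬R = False
        ¬R = False
      (¬H → D) ∨ (S → ¬H) = True
        ¬H → D = True
          ¬H = True
        S → ¬H = True
          ¬H = True
    (¬M ↔ (¬R → ¬S)) → ((¬S → M) ∨ M) = False
      ¬M ↔ (¬R → ¬S) = True
        ¬M = True
        ¬R → ¬S = True
          ¬R = False
          ¬S = True
      (¬S → M) ∨ M = False
        ¬S → M = False
          ¬S = True
Both conjuncts True, so the formula holds.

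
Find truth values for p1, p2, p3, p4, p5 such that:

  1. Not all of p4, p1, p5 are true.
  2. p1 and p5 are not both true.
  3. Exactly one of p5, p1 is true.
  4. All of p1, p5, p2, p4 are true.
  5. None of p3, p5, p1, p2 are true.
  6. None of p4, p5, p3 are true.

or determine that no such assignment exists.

UNSATISFIABLE

Case p1 = True:
  Constraint (5) is violated (p1=T) — contradiction.
Case p1 = False:
  Constraint (4) is violated (p1=F) — contradiction.
Both cases fail — unsatisfiable.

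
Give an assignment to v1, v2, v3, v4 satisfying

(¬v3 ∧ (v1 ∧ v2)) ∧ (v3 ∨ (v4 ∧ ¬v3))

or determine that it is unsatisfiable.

v1: True, v2: True, v3: False, v4: True

  ¬v3 ∧ (v1 ∧ v2) = True
    ¬v3 = True
    v1 ∧ v2 = True
  v3 ∨ (v4 ∧ ¬v3) = True
    v4 ∧ ¬v3 = True
      ¬v3 = True
Both conjuncts True, so the formula holds.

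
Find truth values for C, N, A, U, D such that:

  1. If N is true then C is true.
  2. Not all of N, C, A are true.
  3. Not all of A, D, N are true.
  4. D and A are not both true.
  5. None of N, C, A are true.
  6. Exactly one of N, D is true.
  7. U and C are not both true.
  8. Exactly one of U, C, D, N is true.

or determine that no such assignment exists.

C=F, N=F, A=F, U=F, D=T

  (1) N=F ⇒ C: vacuous ✓
  (2) {N, C, A}: 0/3 true — not all ✓
  (3) {A, D, N}: 1/3 true — not all ✓
  (4) D=T, A=F — not both ✓
  (5) {N, C, A}: 0 true — none ✓
  (6) {N, D}: 1 true — exactly one ✓
  (7) U=F, C=F — not both ✓
  (8) {U, C, D, N}: 1 true — exactly one ✓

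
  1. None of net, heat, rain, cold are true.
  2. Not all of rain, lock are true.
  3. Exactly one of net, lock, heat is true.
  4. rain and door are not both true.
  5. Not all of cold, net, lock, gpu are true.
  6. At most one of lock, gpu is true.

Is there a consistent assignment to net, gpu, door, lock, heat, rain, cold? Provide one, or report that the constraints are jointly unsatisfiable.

net=F, gpu=F, door=T, lock=T, heat=F, rain=F, cold=F

  (1) {net, heat, rain, cold}: 0 true — none ✓
  (2) {rain, lock}: 1/2 true — not all ✓
  (3) {net, lock, heat}: 1 true — exactly one ✓
  (4) rain=F, door=T — not both ✓
  (5) {cold, net, lock, gpu}: 1/4 true — not all ✓
  (6) {lock, gpu}: 1 true — at most one ✓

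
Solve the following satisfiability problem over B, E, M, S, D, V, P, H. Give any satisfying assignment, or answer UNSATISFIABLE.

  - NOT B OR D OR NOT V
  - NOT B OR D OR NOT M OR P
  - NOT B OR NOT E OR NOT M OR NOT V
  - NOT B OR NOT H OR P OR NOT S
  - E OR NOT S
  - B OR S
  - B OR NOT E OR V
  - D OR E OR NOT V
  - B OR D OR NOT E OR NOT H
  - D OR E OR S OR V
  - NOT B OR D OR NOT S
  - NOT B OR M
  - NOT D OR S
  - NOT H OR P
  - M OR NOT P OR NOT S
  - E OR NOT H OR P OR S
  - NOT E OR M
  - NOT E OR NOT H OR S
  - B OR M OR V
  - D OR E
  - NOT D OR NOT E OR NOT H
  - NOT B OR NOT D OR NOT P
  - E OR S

B: False, E: True, M: True, S: True, D: False, V: True, P: True, H: False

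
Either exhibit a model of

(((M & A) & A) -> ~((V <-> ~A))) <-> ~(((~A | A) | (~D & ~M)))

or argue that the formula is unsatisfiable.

D: False, V: False, A: True, M: True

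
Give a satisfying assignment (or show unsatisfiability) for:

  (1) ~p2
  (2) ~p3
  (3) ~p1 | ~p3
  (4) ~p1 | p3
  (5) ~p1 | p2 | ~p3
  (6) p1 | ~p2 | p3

p1 = False; p2 = False; p3 = False

Unit clause (~p2) forces p2 = False.
Unit clause (~p3) forces p3 = False.
In (~p1 | p3) only ~p1 is left, so p1 = False.
Check each clause:
  (~p2): ~p2 holds.
  (~p3): ~p3 holds.
  (~p1 | ~p3): ~p1 holds.
  (~p1 | p3): ~p1 holds.
  (~p1 | p2 | ~p3): ~p1 holds.
  (p1 | ~p2 | p3): ~p2 holds.
All clauses satisfied.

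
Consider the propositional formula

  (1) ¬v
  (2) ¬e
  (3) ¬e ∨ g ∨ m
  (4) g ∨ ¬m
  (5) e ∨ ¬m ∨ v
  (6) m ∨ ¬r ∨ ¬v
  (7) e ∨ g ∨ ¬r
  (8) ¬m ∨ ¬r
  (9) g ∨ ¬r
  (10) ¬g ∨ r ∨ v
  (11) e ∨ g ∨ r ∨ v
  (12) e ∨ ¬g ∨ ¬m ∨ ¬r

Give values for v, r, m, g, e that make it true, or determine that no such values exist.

v: False, r: True, m: False, g: True, e: False

Unit clause (¬v) forces v = False.
Unit clause (¬e) forces e = False.
In (e ∨ ¬m ∨ v) only ¬m is left, so m = False.
Try r = False:
  (¬g ∨ r ∨ v) forces g = False.
  clause (e ∨ g ∨ r ∨ v) is falsified — backtrack.
So r = True.
  then (e ∨ g ∨ ¬r) forces g = True.
All clauses satisfied.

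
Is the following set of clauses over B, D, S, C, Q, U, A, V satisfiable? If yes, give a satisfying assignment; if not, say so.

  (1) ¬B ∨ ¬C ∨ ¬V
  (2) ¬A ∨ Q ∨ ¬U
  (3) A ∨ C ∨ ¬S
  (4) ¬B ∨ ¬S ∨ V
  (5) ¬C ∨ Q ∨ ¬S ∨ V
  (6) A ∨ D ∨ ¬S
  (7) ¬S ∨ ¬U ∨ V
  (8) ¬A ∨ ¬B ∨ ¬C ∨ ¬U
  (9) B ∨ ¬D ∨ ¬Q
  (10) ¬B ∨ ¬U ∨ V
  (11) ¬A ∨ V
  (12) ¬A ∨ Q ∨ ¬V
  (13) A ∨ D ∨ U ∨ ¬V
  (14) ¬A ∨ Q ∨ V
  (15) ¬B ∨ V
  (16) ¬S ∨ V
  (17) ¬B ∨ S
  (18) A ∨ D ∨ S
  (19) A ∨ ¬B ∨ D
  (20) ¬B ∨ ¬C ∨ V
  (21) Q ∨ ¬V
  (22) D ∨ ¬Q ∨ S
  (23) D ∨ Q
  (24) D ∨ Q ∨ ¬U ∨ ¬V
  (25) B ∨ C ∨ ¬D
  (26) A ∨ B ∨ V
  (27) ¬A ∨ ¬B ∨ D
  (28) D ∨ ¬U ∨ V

Set B = False.
Try D = True:
  (B ∨ ¬D ∨ ¬Q) forces Q = False.
  (Q ∨ ¬V) forces V = False.
  (¬A ∨ V) forces A = False.
  clause (A ∨ B ∨ V) is falsified — backtrack.
So D = False.
  then (D ∨ Q) forces Q = True.
  then (D ∨ ¬Q ∨ S) forces S = True.
  then (A ∨ D ∨ ¬S) forces A = True.
  then (¬A ∨ V) forces V = True.
Set C = False.
Set U = True.
All clauses satisfied.

B: False, D: False, S: True, C: False, Q: True, U: True, A: True, V: True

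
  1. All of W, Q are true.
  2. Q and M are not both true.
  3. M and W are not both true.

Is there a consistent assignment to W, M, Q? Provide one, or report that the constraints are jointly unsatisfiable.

W=T; M=F; Q=T

  (1) {W, Q}: all 2 true ✓
  (2) Q=T, M=F — not both ✓
  (3) M=F, W=T — not both ✓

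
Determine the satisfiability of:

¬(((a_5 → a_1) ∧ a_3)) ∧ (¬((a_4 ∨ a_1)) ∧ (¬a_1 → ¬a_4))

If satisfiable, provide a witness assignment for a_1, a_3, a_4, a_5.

a_1: False, a_3: True, a_4: False, a_5: True

  ¬(((a_5 → a_1) ∧ a_3)) = True
    (a_5 → a_1) ∧ a_3 = False
      a_5 → a_1 = False
  ¬((a_4 ∨ a_1)) ∧ (¬a_1 → ¬a_4) = True
    ¬((a_4 ∨ a_1)) = True
      a_4 ∨ a_1 = False
    ¬a_1 → ¬a_4 = True
      ¬a_1 = True
      ¬a_4 = True
Both conjuncts True, so the formula holds.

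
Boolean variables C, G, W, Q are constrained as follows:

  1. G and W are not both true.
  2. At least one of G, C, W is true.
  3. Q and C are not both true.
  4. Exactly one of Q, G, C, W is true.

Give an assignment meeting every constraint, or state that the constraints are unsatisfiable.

C = False, G = False, W = True, Q = False

  (1) G=F, W=T — not both ✓
  (2) {G, C, W}: 1 true — at least one ✓
  (3) Q=F, C=F — not both ✓
  (4) {Q, G, C, W}: 1 true — exactly one ✓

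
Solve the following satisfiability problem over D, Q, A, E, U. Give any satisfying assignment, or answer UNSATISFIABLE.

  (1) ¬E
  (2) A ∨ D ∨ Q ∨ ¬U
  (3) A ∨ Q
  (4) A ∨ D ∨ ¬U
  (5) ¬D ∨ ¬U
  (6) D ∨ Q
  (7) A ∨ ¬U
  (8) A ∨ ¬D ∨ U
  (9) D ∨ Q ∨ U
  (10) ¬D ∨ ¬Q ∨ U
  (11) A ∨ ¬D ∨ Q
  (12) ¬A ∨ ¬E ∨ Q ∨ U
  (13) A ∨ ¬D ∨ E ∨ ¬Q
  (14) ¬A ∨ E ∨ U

Unit clause (¬E) forces E = False.
Try D = True:
  (¬D ∨ ¬U) forces U = False.
  (A ∨ ¬D ∨ U) forces A = True.
  clause (¬A ∨ E ∨ U) is falsified — backtrack.
So D = False.
  then (D ∨ Q) forces Q = True.
Set A = True.
  then (¬A ∨ E ∨ U) forces U = True.
All clauses satisfied.

D = False; Q = True; A = True; E = False; U = True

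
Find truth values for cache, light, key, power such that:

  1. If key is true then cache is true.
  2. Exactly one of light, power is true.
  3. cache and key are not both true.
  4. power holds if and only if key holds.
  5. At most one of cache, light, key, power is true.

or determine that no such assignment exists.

cache = False, light = True, key = False, power = False

  (1) key=F ⇒ cache: vacuous ✓
  (2) {light, power}: 1 true — exactly one ✓
  (3) cache=F, key=F — not both ✓
  (4) power=F, key=F — same ✓
  (5) {cache, light, key, power}: 1 true — at most one ✓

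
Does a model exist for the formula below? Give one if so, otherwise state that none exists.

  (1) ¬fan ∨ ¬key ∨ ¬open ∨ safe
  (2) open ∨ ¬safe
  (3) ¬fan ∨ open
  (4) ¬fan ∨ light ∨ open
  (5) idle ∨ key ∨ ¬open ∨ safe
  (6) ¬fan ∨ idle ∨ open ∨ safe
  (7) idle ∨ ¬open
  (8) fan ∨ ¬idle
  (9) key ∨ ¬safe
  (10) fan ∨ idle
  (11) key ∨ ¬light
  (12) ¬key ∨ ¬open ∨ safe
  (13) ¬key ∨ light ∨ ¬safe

Try fan = False:
  (fan ∨ ¬idle) forces idle = False.
  clause (fan ∨ idle) is falsified — backtrack.
So fan = True.
  then (¬fan ∨ open) forces open = True.
  then (idle ∨ ¬open) forces idle = True.
Set key = True.
  then (¬fan ∨ ¬key ∨ ¬open ∨ safe) forces safe = True.
  then (¬key ∨ light ∨ ¬safe) forces light = True.
All clauses satisfied.

fan: True, key: True, open: True, light: True, safe: True, idle: True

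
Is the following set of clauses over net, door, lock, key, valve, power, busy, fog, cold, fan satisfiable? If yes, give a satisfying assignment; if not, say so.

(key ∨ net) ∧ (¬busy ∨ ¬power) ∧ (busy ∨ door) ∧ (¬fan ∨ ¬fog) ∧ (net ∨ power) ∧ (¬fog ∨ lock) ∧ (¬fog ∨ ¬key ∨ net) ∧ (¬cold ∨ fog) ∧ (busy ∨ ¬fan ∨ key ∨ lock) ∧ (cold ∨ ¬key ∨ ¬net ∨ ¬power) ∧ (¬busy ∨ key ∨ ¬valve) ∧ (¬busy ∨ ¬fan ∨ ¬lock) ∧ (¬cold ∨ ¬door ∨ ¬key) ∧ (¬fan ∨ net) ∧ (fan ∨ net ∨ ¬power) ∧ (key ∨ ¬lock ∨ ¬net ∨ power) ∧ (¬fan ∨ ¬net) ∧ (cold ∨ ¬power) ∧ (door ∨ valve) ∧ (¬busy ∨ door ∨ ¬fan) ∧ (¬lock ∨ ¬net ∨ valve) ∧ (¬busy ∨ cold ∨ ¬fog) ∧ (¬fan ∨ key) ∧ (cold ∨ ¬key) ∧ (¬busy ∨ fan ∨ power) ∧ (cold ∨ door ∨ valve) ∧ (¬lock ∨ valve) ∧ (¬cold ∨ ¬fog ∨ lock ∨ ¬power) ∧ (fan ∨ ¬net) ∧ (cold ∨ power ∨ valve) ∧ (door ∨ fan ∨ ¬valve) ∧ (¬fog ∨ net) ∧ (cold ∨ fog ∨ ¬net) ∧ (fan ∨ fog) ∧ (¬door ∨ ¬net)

Unsatisfiable — no assignment works.

Case fan = True:
  (¬fan ∨ ¬fog) forces fog = False.
  (¬cold ∨ fog) forces cold = False.
  (¬fan ∨ net) forces net = True.
  Clause (¬fan ∨ ¬net) is falsified — contradiction.
Case fan = False:
  (fan ∨ ¬net) forces net = False.
  (key ∨ net) forces key = True.
  (net ∨ power) forces power = True.
  Clause (fan ∨ net ∨ ¬power) is falsified — contradiction.
Both cases fail, so the formula is unsatisfiable.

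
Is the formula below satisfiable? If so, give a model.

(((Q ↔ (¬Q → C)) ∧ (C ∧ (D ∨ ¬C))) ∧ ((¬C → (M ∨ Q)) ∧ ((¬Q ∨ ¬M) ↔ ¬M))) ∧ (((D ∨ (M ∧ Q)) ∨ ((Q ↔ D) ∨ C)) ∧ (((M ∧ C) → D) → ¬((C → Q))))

Case C = True: the formula simplifies to ((Q ∧ D) ∧ ((¬Q ∨ ¬M) ↔ ¬M)) ∧ ((M → D) → ¬Q).
  Q = True: simplifies to (D ∧ (¬M ↔ ¬M)) ∧ ¬((M → D)).
    D = True: the conjunct ¬((M → D)) becomes ¬((M → True)) = False.
    D = False: the conjunct D is False.
  Q = False: the conjunct Q is False.
Case C = False: the conjunct C is False.
Both cases fail — unsatisfiable.

The formula is unsatisfiable.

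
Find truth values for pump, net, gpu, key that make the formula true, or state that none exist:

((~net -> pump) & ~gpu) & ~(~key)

pump = True, net = False, gpu = False, key = True

  (~net -> pump) & ~gpu = True
    ~net -> pump = True
      ~net = True
    ~gpu = True
  ~(~key) = True
    ~key = False
Both conjuncts True, so the formula holds.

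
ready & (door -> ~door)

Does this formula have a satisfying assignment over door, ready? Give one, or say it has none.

door: False; ready: True

  door -> ~door = True
    ~door = True
Both conjuncts True, so the formula holds.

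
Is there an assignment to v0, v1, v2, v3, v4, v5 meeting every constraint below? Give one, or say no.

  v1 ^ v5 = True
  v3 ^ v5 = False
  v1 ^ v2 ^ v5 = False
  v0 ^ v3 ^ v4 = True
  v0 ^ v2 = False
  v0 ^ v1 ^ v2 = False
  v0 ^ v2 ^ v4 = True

v0 = True; v1 = False; v2 = True; v3 = True; v4 = True; v5 = True

v1 ^ v5 = F ^ T = True ✓
v3 ^ v5 = T ^ T = False ✓
v1 ^ v2 ^ v5 = F ^ T ^ T = False ✓
v0 ^ v3 ^ v4 = T ^ T ^ T = True ✓
v0 ^ v2 = T ^ T = False ✓
v0 ^ v1 ^ v2 = T ^ F ^ T = False ✓
v0 ^ v2 ^ v4 = T ^ T ^ T = True ✓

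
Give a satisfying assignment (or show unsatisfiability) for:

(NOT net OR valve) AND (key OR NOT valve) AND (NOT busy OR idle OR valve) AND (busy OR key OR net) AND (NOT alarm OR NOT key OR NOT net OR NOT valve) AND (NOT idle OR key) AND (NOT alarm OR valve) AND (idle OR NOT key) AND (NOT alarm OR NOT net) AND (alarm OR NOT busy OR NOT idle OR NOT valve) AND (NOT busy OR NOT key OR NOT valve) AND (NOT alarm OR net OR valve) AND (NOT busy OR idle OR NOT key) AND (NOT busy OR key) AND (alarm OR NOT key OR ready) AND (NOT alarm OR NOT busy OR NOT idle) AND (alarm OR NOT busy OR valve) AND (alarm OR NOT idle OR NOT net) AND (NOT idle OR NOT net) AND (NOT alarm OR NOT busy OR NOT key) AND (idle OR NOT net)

net = False; key = True; valve = True; idle = True; alarm = True; busy = False; ready = False

Try net = True:
  (NOT net OR valve) forces valve = True.
  (key OR NOT valve) forces key = True.
  (NOT alarm OR NOT key OR NOT net OR NOT valve) forces alarm = False.
  (idle OR NOT key) forces idle = True.
  clause (alarm OR NOT idle OR NOT net) is falsified — backtrack.
So net = False.
Set key = True.
  then (idle OR NOT key) forces idle = True.
Set valve = True.
  then (NOT busy OR NOT key OR NOT valve) forces busy = False.
Set alarm = True.
Set ready = False.
All clauses satisfied.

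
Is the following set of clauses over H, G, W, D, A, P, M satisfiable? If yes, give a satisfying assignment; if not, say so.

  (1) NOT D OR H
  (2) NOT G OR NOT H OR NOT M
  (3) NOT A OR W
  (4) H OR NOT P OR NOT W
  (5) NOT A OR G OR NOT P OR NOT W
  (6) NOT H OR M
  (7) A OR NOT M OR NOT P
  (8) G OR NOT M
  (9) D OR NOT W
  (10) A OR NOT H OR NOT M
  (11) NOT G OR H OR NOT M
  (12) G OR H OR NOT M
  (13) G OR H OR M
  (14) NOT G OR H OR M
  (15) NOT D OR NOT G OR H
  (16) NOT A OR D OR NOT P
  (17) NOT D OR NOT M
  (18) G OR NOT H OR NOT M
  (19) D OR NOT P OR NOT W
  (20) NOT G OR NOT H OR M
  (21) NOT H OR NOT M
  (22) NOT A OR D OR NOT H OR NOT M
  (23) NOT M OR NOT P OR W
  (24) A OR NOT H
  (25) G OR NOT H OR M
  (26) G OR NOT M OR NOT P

UNSATISFIABLE

Case M = True:
  (G OR NOT M) forces G = True.
  (NOT G OR NOT H OR NOT M) forces H = False.
  Clause (NOT G OR H OR NOT M) is falsified — contradiction.
Case M = False:
  (NOT H OR M) forces H = False.
  (NOT D OR H) forces D = False.
  (D OR NOT W) forces W = False.
  (NOT A OR W) forces A = False.
  (G OR H OR M) forces G = True.
  Clause (NOT G OR H OR M) is falsified — contradiction.
Both cases fail, so the formula is unsatisfiable.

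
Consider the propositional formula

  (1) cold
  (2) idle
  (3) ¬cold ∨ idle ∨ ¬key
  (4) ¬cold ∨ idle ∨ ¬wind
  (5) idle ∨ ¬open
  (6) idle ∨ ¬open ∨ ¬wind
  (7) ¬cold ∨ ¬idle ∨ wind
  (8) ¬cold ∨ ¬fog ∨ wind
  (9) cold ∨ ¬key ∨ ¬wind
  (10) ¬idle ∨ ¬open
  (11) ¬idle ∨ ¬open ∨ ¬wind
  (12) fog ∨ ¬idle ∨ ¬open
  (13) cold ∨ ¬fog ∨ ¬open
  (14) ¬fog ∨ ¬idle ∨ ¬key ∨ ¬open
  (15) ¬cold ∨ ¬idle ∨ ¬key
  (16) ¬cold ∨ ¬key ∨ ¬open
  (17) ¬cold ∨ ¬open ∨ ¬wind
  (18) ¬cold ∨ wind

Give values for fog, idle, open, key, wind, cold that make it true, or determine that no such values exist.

fog = False; idle = True; open = False; key = False; wind = True; cold = True

Unit clause (cold) forces cold = True.
Unit clause (idle) forces idle = True.
In (¬cold ∨ ¬idle ∨ wind) only wind is left, so wind = True.
In (¬idle ∨ ¬open) only ¬open is left, so open = False.
In (¬cold ∨ ¬idle ∨ ¬key) only ¬key is left, so key = False.
Set fog = False.
All clauses satisfied.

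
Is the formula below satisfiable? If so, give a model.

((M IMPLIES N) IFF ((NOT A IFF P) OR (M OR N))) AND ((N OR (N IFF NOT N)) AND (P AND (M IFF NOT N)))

N=T, M=F, A=F, P=T

  (M IMPLIES N) IFF ((NOT A IFF P) OR (M OR N)) = True
    M IMPLIES N = True
    (NOT A IFF P) OR (M OR N) = True
      NOT A IFF P = True
        NOT A = True
      M OR N = True
  (N OR (N IFF NOT N)) AND (P AND (M IFF NOT N)) = True
    N OR (N IFF NOT N) = True
      N IFF NOT N = False
        NOT N = False
    P AND (M IFF NOT N) = True
      M IFF NOT N = True
        NOT N = False
Both conjuncts True, so the formula holds.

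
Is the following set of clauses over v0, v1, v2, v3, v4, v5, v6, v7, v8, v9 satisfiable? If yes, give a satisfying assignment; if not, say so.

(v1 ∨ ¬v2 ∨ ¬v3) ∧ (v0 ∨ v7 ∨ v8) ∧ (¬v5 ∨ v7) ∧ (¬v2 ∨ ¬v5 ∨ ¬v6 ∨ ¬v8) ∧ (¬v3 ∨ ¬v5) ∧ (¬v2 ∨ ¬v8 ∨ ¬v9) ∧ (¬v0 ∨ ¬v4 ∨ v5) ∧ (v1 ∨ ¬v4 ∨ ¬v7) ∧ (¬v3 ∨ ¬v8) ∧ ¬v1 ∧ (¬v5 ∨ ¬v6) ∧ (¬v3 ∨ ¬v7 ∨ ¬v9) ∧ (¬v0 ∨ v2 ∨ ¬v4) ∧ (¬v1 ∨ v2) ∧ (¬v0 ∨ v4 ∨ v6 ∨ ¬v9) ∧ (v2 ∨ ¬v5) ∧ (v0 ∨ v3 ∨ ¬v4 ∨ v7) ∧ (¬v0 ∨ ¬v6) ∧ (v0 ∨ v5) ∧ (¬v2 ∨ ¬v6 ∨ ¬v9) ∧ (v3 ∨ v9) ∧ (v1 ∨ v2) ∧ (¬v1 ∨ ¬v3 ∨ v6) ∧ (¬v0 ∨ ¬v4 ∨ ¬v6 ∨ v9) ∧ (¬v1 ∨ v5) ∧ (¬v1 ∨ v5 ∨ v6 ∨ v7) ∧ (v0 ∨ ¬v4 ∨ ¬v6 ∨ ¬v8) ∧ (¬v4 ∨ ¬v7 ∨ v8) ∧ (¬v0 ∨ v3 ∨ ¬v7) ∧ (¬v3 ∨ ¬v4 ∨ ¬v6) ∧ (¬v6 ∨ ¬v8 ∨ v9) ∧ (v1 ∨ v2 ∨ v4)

Unit clause (¬v1) forces v1 = False.
In (v1 ∨ v2) only v2 is left, so v2 = True.
In (v1 ∨ ¬v2 ∨ ¬v3) only ¬v3 is left, so v3 = False.
In (v3 ∨ v9) only v9 is left, so v9 = True.
In (¬v2 ∨ ¬v8 ∨ ¬v9) only ¬v8 is left, so v8 = False.
In (¬v2 ∨ ¬v6 ∨ ¬v9) only ¬v6 is left, so v6 = False.
Try v0 = True:
  (¬v0 ∨ v4 ∨ v6 ∨ ¬v9) forces v4 = True.
  (¬v0 ∨ ¬v4 ∨ v5) forces v5 = True.
  (¬v5 ∨ v7) forces v7 = True.
  clause (v1 ∨ ¬v4 ∨ ¬v7) is falsified — backtrack.
So v0 = False.
  then (v0 ∨ v7 ∨ v8) forces v7 = True.
  then (v1 ∨ ¬v4 ∨ ¬v7) forces v4 = False.
  then (v0 ∨ v5) forces v5 = True.
All clauses satisfied.

v0: False; v1: False; v2: True; v3: False; v4: False; v5: True; v6: False; v7: True; v8: False; v9: True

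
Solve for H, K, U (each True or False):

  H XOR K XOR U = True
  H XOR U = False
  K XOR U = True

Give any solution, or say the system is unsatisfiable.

H=F, K=T, U=F

H XOR K XOR U = F XOR T XOR F = True ✓
H XOR U = F XOR F = False ✓
K XOR U = T XOR F = True ✓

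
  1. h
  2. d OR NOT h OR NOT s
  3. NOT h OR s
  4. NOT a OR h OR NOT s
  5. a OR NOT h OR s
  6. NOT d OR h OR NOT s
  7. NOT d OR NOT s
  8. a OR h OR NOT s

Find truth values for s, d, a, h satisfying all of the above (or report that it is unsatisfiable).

Case h = True:
  (NOT h OR s) forces s = True.
  (d OR NOT h OR NOT s) forces d = True.
  Clause (NOT d OR NOT s) is falsified — contradiction.
Case h = False:
  Clause (h) is falsified — contradiction.
Both cases fail, so the formula is unsatisfiable.

Unsatisfiable — no assignment works.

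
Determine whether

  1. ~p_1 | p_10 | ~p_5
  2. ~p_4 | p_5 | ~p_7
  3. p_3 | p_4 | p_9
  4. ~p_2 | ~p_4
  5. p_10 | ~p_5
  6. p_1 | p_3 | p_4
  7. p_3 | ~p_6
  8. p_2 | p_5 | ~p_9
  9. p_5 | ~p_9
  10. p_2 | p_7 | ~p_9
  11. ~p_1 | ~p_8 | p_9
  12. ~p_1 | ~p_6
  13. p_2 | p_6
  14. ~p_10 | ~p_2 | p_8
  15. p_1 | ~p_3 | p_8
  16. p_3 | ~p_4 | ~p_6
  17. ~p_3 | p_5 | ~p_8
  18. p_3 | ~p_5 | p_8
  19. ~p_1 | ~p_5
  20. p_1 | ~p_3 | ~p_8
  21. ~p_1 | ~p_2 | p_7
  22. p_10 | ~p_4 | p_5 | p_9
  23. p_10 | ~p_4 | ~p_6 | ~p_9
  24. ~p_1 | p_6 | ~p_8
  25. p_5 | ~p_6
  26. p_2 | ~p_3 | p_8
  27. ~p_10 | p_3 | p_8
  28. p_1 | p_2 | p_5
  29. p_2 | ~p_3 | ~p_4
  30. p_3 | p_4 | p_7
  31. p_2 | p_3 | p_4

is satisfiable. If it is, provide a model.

p_1 = True, p_2 = True, p_3 = True, p_4 = False, p_5 = False, p_6 = False, p_7 = True, p_8 = False, p_9 = False, p_10 = False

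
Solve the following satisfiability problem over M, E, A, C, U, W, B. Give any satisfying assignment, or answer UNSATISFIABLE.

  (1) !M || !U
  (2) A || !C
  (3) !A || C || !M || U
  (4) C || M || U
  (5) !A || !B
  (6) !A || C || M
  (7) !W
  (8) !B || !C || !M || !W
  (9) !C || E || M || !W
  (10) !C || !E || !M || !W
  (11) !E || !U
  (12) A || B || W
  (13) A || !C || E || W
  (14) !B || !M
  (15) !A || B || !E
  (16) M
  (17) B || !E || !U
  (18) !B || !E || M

Unit clause (!W) forces W = False.
Unit clause (M) forces M = True.
In (!M || !U) only !U is left, so U = False.
In (!B || !M) only !B is left, so B = False.
In (A || B || W) only A is left, so A = True.
In (!A || B || !E) only !E is left, so E = False.
In (!A || C || !M || U) only C is left, so C = True.
All clauses satisfied.

M: True, E: False, A: True, C: True, U: False, W: False, B: False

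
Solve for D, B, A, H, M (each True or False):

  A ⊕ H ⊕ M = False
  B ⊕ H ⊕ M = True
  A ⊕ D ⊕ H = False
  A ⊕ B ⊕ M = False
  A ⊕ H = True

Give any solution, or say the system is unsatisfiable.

D: True, B: True, A: False, H: True, M: True

A ⊕ H ⊕ M = F ⊕ T ⊕ T = False ✓
B ⊕ H ⊕ M = T ⊕ T ⊕ T = True ✓
A ⊕ D ⊕ H = F ⊕ T ⊕ T = False ✓
A ⊕ B ⊕ M = F ⊕ T ⊕ T = False ✓
A ⊕ H = F ⊕ T = True ✓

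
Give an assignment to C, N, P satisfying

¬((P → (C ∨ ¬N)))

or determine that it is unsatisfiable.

C = False, N = True, P = True

  ¬((P → (C ∨ ¬N))) = True
    P → (C ∨ ¬N) = False
      C ∨ ¬N = False
        ¬N = False
The formula evaluates to True.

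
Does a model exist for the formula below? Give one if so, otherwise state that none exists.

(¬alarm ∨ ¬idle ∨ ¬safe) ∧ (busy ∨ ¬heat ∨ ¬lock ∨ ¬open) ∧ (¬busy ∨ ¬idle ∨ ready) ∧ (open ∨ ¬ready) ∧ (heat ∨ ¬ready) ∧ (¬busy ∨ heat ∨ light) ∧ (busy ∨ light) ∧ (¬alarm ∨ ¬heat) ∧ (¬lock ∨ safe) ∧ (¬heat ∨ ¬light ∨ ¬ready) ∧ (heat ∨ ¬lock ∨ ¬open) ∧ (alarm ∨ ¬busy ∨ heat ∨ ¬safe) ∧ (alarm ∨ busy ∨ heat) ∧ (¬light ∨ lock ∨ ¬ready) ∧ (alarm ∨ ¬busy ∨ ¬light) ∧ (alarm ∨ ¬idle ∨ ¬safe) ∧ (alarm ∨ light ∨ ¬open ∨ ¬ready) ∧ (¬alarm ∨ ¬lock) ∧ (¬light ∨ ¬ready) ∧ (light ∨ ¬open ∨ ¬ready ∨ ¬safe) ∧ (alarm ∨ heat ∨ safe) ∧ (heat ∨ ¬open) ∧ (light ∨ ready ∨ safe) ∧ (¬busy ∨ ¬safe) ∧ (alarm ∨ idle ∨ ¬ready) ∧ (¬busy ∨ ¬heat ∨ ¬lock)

open: False; alarm: False; safe: False; light: True; busy: False; lock: False; ready: False; idle: False; heat: True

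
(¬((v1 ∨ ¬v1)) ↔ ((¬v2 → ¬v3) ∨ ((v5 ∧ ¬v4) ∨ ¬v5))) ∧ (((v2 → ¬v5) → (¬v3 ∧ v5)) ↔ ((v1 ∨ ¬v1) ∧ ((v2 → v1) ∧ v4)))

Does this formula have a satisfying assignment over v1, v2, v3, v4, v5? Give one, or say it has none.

Unsatisfiable

Case v5 = True: the formula simplifies to (¬((v1 ∨ ¬v1)) ↔ ((¬v2 → ¬v3) ∨ ¬v4)) ∧ ((¬v2 → ¬v3) ↔ ((v1 ∨ ¬v1) ∧ ((v2 → v1) ∧ v4))).
  v2 = True: simplifies to ¬((v1 ∨ ¬v1)) ∧ ((v1 ∨ ¬v1) ∧ (v1 ∧ v4)).
    v1 = True: the conjunct ¬((v1 ∨ ¬v1)) becomes ¬((True ∨ False)) = False.
    v1 = False: the conjunct ¬((v1 ∨ ¬v1)) becomes ¬((False ∨ True)) = False.
  v2 = False: simplifies to (¬((v1 ∨ ¬v1)) ↔ (¬v3 ∨ ¬v4)) ∧ (¬v3 ↔ ((v1 ∨ ¬v1) ∧ v4)).
    v1 = True: simplifies to ¬((¬v3 ∨ ¬v4)) ∧ (¬v3 ↔ v4).
      v3 = True: simplifies to ¬(¬v4) ∧ ¬v4.
        v4 = True: the conjunct ¬v4 is False.
        v4 = False: the conjunct ¬(¬v4) becomes ¬(¬False) = False.
      v3 = False: the conjunct ¬((¬v3 ∨ ¬v4)) becomes ¬((True ∨ ¬v4)) = False.
    v1 = False: simplifies to ¬((¬v3 ∨ ¬v4)) ∧ (¬v3 ↔ v4).
      v3 = True: simplifies to ¬(¬v4) ∧ ¬v4.
        v4 = True: the conjunct ¬v4 is False.
        v4 = False: the conjunct ¬(¬v4) becomes ¬(¬False) = False.
      v3 = False: the conjunct ¬((¬v3 ∨ ¬v4)) becomes ¬((True ∨ ¬v4)) = False.
Case v5 = False: the formula simplifies to ¬((v1 ∨ ¬v1)) ∧ ¬(((v1 ∨ ¬v1) ∧ ((v2 → v1) ∧ v4))).
  v1 = True: the conjunct ¬((v1 ∨ ¬v1)) becomes ¬((True ∨ False)) = False.
  v1 = False: the conjunct ¬((v1 ∨ ¬v1)) becomes ¬((False ∨ True)) = False.
Both cases fail — unsatisfiable.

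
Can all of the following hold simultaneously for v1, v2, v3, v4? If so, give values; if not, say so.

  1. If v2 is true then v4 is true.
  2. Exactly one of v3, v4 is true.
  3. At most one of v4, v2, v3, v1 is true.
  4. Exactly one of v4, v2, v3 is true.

v1 = False, v2 = False, v3 = True, v4 = False

  (1) v2=F ⇒ v4: vacuous ✓
  (2) {v3, v4}: 1 true — exactly one ✓
  (3) {v4, v2, v3, v1}: 1 true — at most one ✓
  (4) {v4, v2, v3}: 1 true — exactly one ✓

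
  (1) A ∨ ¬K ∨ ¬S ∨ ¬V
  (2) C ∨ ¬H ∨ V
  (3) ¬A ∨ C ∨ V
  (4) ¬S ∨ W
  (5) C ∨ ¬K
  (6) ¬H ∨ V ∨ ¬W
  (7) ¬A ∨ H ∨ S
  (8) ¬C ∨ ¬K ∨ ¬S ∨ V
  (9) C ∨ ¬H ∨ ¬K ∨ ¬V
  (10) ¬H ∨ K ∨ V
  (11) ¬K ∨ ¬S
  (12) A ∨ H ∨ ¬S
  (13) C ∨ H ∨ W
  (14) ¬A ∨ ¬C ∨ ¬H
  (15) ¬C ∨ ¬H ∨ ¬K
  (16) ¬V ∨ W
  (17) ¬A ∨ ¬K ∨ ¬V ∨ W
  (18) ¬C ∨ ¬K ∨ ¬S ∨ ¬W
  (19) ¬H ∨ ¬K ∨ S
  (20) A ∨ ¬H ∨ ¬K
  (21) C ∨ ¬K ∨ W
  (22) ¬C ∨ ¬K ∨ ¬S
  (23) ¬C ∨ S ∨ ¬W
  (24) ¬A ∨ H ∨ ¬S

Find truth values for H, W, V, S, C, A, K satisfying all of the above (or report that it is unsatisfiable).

Set H = False.
Set W = False.
  then (¬S ∨ W) forces S = False.
  then (¬A ∨ H ∨ S) forces A = False.
  then (C ∨ H ∨ W) forces C = True.
  then (¬V ∨ W) forces V = False.
Set K = True.
All clauses satisfied.

H: False, W: False, V: False, S: False, C: True, A: False, K: True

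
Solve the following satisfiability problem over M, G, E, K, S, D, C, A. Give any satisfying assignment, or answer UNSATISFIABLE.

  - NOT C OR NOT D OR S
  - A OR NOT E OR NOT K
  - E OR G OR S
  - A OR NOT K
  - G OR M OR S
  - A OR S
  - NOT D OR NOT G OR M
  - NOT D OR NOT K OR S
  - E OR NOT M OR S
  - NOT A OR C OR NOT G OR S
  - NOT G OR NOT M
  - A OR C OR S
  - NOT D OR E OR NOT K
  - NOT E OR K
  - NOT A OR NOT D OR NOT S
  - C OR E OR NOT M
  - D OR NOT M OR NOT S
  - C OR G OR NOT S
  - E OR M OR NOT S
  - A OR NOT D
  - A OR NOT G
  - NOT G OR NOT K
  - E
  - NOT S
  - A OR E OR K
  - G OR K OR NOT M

M: True, G: False, E: True, K: True, S: False, D: False, C: True, A: True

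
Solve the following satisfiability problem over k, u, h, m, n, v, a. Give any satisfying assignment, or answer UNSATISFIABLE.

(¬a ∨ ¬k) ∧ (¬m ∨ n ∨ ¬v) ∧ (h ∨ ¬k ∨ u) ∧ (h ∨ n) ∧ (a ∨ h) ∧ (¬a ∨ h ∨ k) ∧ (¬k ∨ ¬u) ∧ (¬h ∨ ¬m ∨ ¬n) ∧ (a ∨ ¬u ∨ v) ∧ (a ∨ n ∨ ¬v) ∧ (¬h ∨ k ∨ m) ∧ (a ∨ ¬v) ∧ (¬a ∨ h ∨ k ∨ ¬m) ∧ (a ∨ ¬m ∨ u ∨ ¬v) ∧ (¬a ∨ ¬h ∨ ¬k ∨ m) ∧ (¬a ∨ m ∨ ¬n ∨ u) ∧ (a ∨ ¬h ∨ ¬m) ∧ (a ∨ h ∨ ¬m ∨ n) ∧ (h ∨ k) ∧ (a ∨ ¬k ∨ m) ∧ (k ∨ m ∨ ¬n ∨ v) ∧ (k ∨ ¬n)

k = False, u = True, h = True, m = True, n = False, v = False, a = True

Set k = False.
  then (h ∨ k) forces h = True.
  then (k ∨ ¬n) forces n = False.
  then (¬h ∨ k ∨ m) forces m = True.
  then (a ∨ ¬h ∨ ¬m) forces a = True.
  then (¬m ∨ n ∨ ¬v) forces v = False.
Set u = True.
All clauses satisfied.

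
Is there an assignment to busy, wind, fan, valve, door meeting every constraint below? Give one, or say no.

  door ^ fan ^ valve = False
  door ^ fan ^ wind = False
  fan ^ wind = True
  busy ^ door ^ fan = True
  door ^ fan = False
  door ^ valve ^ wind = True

busy = True; wind = False; fan = True; valve = False; door = True

door ^ fan ^ valve = T ^ T ^ F = False ✓
door ^ fan ^ wind = T ^ T ^ F = False ✓
fan ^ wind = T ^ F = True ✓
busy ^ door ^ fan = T ^ T ^ T = True ✓
door ^ fan = T ^ T = False ✓
door ^ valve ^ wind = T ^ F ^ F = True ✓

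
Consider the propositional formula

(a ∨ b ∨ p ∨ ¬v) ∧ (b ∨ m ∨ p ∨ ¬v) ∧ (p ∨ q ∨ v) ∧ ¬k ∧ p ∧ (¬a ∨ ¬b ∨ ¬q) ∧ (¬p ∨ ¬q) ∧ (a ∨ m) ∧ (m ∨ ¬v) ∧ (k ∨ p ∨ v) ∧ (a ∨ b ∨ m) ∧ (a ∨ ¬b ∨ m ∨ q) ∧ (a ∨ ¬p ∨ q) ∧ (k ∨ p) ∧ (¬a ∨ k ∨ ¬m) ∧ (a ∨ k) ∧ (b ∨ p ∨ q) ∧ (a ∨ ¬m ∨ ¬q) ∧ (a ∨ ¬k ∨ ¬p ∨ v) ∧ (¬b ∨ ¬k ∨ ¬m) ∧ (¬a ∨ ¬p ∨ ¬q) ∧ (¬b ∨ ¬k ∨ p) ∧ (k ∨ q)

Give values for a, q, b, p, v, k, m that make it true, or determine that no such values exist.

No satisfying assignment exists.

Case p = True:
  (¬k) forces k = False.
  (¬p ∨ ¬q) forces q = False.
  Clause (k ∨ q) is falsified — contradiction.
Case p = False:
  Clause (p) is falsified — contradiction.
Both cases fail, so the formula is unsatisfiable.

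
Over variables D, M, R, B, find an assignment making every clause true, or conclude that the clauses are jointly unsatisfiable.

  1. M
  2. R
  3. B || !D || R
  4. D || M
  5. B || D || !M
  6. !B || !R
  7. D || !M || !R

D = True, M = True, R = True, B = False

Unit clause (M) forces M = True.
Unit clause (R) forces R = True.
In (!B || !R) only !B is left, so B = False.
In (D || !M || !R) only D is left, so D = True.
All clauses satisfied.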